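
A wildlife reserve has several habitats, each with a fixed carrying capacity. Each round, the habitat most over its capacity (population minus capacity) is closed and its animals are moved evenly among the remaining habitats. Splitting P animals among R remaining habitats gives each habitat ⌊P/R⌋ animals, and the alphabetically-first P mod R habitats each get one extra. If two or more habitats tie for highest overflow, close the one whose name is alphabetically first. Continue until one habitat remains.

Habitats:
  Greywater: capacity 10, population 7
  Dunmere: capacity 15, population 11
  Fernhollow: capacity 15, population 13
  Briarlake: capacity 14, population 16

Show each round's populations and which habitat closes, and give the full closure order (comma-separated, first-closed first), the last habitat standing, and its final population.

Round 1: Briarlake=16 Dunmere=11 Fernhollow=13 Greywater=7 → close Briarlake (overflow 2)
  16÷3 = 5 each, +1 to first 1
Round 2: Dunmere=17 Fernhollow=18 Greywater=12 → close Fernhollow (overflow 3)
  18÷2 = 9 each, +1 to first 0
Round 3: Dunmere=26 Greywater=21 → close Dunmere (overflow 11)
  26÷1 = 26 each, +1 to first 0

Closure order: Briarlake, Fernhollow, Dunmere
Last habitat: Greywater with 47 animals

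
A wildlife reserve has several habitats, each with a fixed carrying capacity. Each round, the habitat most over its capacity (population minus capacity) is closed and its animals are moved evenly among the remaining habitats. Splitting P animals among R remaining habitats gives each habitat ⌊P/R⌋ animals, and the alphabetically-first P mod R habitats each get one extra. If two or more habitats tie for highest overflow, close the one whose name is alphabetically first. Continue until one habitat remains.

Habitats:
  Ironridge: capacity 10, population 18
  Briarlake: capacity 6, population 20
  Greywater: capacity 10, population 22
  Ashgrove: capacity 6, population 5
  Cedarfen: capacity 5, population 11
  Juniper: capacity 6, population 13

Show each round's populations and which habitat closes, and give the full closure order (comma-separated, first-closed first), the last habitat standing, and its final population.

Round 1: Ashgrove=5 Briarlake=20 Cedarfen=11 Greywater=22 Ironridge=18 Juniper=13 → close Briarlake (overflow 14)
  20÷5 = 4 each, +1 to first 0
Round 2: Ashgrove=9 Cedarfen=15 Greywater=26 Ironridge=22 Juniper=17 → close Greywater (overflow 16)
  26÷4 = 6 each, +1 to first 2
Round 3: Ashgrove=16 Cedarfen=22 Ironridge=28 Juniper=23 → close Ironridge (overflow 18)
  28÷3 = 9 each, +1 to first 1
Round 4: Ashgrove=26 Cedarfen=31 Juniper=32 → close Cedarfen (overflow 26)
  31÷2 = 15 each, +1 to first 1
Round 5: Ashgrove=42 Juniper=47 → close Juniper (overflow 41)
  47÷1 = 47 each, +1 to first 0

Closure order: Briarlake, Greywater, Ironridge, Cedarfen, Juniper
Last habitat: Ashgrove with 89 animals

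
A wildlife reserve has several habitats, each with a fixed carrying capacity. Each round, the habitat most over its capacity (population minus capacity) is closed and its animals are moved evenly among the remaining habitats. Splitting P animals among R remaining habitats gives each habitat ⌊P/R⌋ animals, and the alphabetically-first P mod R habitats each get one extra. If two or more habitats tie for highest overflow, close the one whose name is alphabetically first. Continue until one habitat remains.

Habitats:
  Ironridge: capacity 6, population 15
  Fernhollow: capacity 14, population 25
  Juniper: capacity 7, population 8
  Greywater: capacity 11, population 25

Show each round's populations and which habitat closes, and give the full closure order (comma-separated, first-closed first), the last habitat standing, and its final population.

Closure order: Greywater, Fernhollow, Ironridge
Last habitat: Juniper with 73 animals

Round 1: Fernhollow=25 Greywater=25 Ironridge=15 Juniper=8 → close Greywater (overflow 14)
  25÷3 = 8 each, +1 to first 1
Round 2: Fernhollow=34 Ironridge=23 Juniper=16 → close Fernhollow (overflow 20)
  34÷2 = 17 each, +1 to first 0
Round 3: Ironridge=40 Juniper=33 → close Ironridge (overflow 34)
  40÷1 = 40 each, +1 to first 0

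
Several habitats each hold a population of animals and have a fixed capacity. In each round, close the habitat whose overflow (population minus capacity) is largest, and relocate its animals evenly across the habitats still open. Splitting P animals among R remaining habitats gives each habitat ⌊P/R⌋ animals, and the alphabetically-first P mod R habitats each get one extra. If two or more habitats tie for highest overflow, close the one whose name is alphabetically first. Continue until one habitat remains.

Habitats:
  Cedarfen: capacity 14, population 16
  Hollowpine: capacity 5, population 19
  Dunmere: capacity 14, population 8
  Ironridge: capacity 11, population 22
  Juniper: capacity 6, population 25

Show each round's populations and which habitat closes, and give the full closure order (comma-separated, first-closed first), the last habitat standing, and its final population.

Round 1: Cedarfen=16 Dunmere=8 Hollowpine=19 Ironridge=22 Juniper=25 → close Juniper (overflow 19)
  25÷4 = 6 each, +1 to first 1
Round 2: Cedarfen=23 Dunmere=14 Hollowpine=25 Ironridge=28 → close Hollowpine (overflow 20)
  25÷3 = 8 each, +1 to first 1
Round 3: Cedarfen=32 Dunmere=22 Ironridge=36 → close Ironridge (overflow 25)
  36÷2 = 18 each, +1 to first 0
Round 4: Cedarfen=50 Dunmere=40 → close Cedarfen (overflow 36)
  50÷1 = 50 each, +1 to first 0

Closure order: Juniper, Hollowpine, Ironridge, Cedarfen
Last habitat: Dunmere with 90 animals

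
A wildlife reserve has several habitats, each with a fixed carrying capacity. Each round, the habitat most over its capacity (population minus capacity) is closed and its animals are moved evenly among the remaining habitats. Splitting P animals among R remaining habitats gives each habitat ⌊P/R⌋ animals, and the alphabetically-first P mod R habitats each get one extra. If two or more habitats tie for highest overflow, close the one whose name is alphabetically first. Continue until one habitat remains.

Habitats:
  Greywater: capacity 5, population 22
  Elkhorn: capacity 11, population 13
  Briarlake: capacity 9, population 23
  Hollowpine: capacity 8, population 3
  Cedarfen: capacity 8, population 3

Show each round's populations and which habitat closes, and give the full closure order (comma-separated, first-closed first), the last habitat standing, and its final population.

Closure order: Greywater, Briarlake, Elkhorn, Cedarfen
Last habitat: Hollowpine with 64 animals

Round 1: Briarlake=23 Cedarfen=3 Elkhorn=13 Greywater=22 Hollowpine=3 → close Greywater (overflow 17)
  22÷4 = 5 each, +1 to first 2
Round 2: Briarlake=29 Cedarfen=9 Elkhorn=18 Hollowpine=8 → close Briarlake (overflow 20)
  29÷3 = 9 each, +1 to first 2
Round 3: Cedarfen=19 Elkhorn=28 Hollowpine=17 → close Elkhorn (overflow 17)
  28÷2 = 14 each, +1 to first 0
Round 4: Cedarfen=33 Hollowpine=31 → close Cedarfen (overflow 25)
  33÷1 = 33 each, +1 to first 0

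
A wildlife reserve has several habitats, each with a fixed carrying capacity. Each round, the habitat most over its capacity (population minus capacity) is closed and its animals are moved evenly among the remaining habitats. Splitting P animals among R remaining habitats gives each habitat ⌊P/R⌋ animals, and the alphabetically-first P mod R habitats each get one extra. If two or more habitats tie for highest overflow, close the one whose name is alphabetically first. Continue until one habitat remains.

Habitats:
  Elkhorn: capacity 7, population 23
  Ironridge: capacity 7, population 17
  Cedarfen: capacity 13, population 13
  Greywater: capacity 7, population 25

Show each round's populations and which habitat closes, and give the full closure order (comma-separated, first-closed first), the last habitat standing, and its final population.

Round 1: Cedarfen=13 Elkhorn=23 Greywater=25 Ironridge=17 → close Greywater (overflow 18)
  25÷3 = 8 each, +1 to first 1
Round 2: Cedarfen=22 Elkhorn=31 Ironridge=25 → close Elkhorn (overflow 24)
  31÷2 = 15 each, +1 to first 1
Round 3: Cedarfen=38 Ironridge=40 → close Ironridge (overflow 33)
  40÷1 = 40 each, +1 to first 0

Closure order: Greywater, Elkhorn, Ironridge
Last habitat: Cedarfen with 78 animals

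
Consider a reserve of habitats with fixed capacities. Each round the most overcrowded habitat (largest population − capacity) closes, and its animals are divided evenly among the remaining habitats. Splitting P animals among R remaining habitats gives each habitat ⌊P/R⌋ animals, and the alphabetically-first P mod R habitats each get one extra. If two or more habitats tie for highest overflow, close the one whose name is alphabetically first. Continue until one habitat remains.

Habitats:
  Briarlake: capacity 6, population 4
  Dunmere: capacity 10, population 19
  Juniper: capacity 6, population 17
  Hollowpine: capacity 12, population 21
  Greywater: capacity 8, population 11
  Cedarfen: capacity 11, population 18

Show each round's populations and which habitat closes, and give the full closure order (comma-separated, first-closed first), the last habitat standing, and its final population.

Closure order: Juniper, Dunmere, Cedarfen, Hollowpine, Greywater
Last habitat: Briarlake with 90 animals

Round 1: Briarlake=4 Cedarfen=18 Dunmere=19 Greywater=11 Hollowpine=21 Juniper=17 → close Juniper (overflow 11)
  17÷5 = 3 each, +1 to first 2
Round 2: Briarlake=8 Cedarfen=22 Dunmere=22 Greywater=14 Hollowpine=24 → close Dunmere (overflow 12)
  22÷4 = 5 each, +1 to first 2
Round 3: Briarlake=14 Cedarfen=28 Greywater=19 Hollowpine=29 → close Cedarfen (overflow 17)
  28÷3 = 9 each, +1 to first 1
Round 4: Briarlake=24 Greywater=28 Hollowpine=38 → close Hollowpine (overflow 26)
  38÷2 = 19 each, +1 to first 0
Round 5: Briarlake=43 Greywater=47 → close Greywater (overflow 39)
  47÷1 = 47 each, +1 to first 0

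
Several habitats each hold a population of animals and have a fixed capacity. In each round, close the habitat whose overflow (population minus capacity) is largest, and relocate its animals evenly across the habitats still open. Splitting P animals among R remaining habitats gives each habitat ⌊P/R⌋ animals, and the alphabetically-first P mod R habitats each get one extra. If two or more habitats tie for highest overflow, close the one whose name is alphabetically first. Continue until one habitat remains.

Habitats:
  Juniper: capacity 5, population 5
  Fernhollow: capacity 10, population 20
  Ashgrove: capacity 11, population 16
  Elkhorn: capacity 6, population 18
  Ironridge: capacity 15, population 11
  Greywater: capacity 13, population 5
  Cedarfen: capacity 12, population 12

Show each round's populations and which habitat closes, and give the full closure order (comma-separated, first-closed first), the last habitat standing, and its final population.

Round 1: Ashgrove=16 Cedarfen=12 Elkhorn=18 Fernhollow=20 Greywater=5 Ironridge=11 Juniper=5 → close Elkhorn (overflow 12)
  18÷6 = 3 each, +1 to first 0
Round 2: Ashgrove=19 Cedarfen=15 Fernhollow=23 Greywater=8 Ironridge=14 Juniper=8 → close Fernhollow (overflow 13)
  23÷5 = 4 each, +1 to first 3
Round 3: Ashgrove=24 Cedarfen=20 Greywater=13 Ironridge=18 Juniper=12 → close Ashgrove (overflow 13)
  24÷4 = 6 each, +1 to first 0
Round 4: Cedarfen=26 Greywater=19 Ironridge=24 Juniper=18 → close Cedarfen (overflow 14)
  26÷3 = 8 each, +1 to first 2
Round 5: Greywater=28 Ironridge=33 Juniper=26 → close Juniper (overflow 21)
  26÷2 = 13 each, +1 to first 0
Round 6: Greywater=41 Ironridge=46 → close Ironridge (overflow 31)
  46÷1 = 46 each, +1 to first 0

Closure order: Elkhorn, Fernhollow, Ashgrove, Cedarfen, Juniper, Ironridge
Last habitat: Greywater with 87 animals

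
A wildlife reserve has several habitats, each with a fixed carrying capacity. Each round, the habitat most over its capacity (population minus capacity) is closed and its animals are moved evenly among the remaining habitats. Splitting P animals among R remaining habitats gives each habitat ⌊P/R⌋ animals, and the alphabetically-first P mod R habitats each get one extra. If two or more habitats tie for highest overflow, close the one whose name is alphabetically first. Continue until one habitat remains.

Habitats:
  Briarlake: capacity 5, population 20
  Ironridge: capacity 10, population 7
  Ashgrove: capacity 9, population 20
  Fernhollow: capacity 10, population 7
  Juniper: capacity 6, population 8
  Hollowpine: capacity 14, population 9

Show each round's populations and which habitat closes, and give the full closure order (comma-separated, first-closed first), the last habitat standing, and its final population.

Round 1: Ashgrove=20 Briarlake=20 Fernhollow=7 Hollowpine=9 Ironridge=7 Juniper=8 → close Briarlake (overflow 15)
  20÷5 = 4 each, +1 to first 0
Round 2: Ashgrove=24 Fernhollow=11 Hollowpine=13 Ironridge=11 Juniper=12 → close Ashgrove (overflow 15)
  24÷4 = 6 each, +1 to first 0
Round 3: Fernhollow=17 Hollowpine=19 Ironridge=17 Juniper=18 → close Juniper (overflow 12)
  18÷3 = 6 each, +1 to first 0
Round 4: Fernhollow=23 Hollowpine=25 Ironridge=23 → close Fernhollow (overflow 13)
  23÷2 = 11 each, +1 to first 1
Round 5: Hollowpine=37 Ironridge=34 → close Ironridge (overflow 24)
  34÷1 = 34 each, +1 to first 0

Closure order: Briarlake, Ashgrove, Juniper, Fernhollow, Ironridge
Last habitat: Hollowpine with 71 animals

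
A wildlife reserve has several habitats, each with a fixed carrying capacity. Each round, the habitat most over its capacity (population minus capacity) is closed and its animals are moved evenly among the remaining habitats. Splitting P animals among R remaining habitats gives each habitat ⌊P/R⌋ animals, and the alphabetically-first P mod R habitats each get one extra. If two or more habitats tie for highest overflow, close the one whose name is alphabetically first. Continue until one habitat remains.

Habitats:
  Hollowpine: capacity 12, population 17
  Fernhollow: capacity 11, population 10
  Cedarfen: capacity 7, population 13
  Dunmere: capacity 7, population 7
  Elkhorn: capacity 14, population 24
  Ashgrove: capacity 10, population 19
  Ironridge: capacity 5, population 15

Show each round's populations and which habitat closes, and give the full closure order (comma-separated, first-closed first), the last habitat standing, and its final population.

Closure order: Elkhorn, Ironridge, Ashgrove, Cedarfen, Hollowpine, Dunmere
Last habitat: Fernhollow with 105 animals

Round 1: Ashgrove=19 Cedarfen=13 Dunmere=7 Elkhorn=24 Fernhollow=10 Hollowpine=17 Ironridge=15 → close Elkhorn (overflow 10)
  24÷6 = 4 each, +1 to first 0
Round 2: Ashgrove=23 Cedarfen=17 Dunmere=11 Fernhollow=14 Hollowpine=21 Ironridge=19 → close Ironridge (overflow 14)
  19÷5 = 3 each, +1 to first 4
Round 3: Ashgrove=27 Cedarfen=21 Dunmere=15 Fernhollow=18 Hollowpine=24 → close Ashgrove (overflow 17)
  27÷4 = 6 each, +1 to first 3
Round 4: Cedarfen=28 Dunmere=22 Fernhollow=25 Hollowpine=30 → close Cedarfen (overflow 21)
  28÷3 = 9 each, +1 to first 1
Round 5: Dunmere=32 Fernhollow=34 Hollowpine=39 → close Hollowpine (overflow 27)
  39÷2 = 19 each, +1 to first 1
Round 6: Dunmere=52 Fernhollow=53 → close Dunmere (overflow 45)
  52÷1 = 52 each, +1 to first 0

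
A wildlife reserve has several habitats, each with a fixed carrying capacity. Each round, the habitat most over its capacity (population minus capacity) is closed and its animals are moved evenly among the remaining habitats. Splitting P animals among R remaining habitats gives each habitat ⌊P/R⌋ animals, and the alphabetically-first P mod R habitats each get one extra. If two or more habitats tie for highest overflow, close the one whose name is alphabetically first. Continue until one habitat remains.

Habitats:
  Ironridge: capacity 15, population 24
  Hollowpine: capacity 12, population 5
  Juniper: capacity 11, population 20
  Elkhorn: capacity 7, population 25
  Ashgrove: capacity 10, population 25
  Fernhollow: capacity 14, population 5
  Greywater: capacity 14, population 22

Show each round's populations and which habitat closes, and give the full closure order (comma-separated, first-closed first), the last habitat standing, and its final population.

Round 1: Ashgrove=25 Elkhorn=25 Fernhollow=5 Greywater=22 Hollowpine=5 Ironridge=24 Juniper=20 → close Elkhorn (overflow 18)
  25÷6 = 4 each, +1 to first 1
Round 2: Ashgrove=30 Fernhollow=9 Greywater=26 Hollowpine=9 Ironridge=28 Juniper=24 → close Ashgrove (overflow 20)
  30÷5 = 6 each, +1 to first 0
Round 3: Fernhollow=15 Greywater=32 Hollowpine=15 Ironridge=34 Juniper=30 → close Ironridge (overflow 19)
  34÷4 = 8 each, +1 to first 2
Round 4: Fernhollow=24 Greywater=41 Hollowpine=23 Juniper=38 → close Greywater (overflow 27)
  41÷3 = 13 each, +1 to first 2
Round 5: Fernhollow=38 Hollowpine=37 Juniper=51 → close Juniper (overflow 40)
  51÷2 = 25 each, +1 to first 1
Round 6: Fernhollow=64 Hollowpine=62 → close Fernhollow (overflow 50)
  64÷1 = 64 each, +1 to first 0

Closure order: Elkhorn, Ashgrove, Ironridge, Greywater, Juniper, Fernhollow
Last habitat: Hollowpine with 126 animals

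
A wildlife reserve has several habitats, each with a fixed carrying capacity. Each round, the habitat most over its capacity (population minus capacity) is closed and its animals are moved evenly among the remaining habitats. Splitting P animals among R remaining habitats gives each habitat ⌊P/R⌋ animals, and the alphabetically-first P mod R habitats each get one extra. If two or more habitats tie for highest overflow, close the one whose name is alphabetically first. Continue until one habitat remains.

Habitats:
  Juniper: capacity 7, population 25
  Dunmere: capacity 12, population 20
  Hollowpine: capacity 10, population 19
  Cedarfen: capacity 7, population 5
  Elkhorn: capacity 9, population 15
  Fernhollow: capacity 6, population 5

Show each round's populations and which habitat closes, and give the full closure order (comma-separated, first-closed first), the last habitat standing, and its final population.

Closure order: Juniper, Hollowpine, Dunmere, Elkhorn, Cedarfen
Last habitat: Fernhollow with 89 animals

Round 1: Cedarfen=5 Dunmere=20 Elkhorn=15 Fernhollow=5 Hollowpine=19 Juniper=25 → close Juniper (overflow 18)
  25÷5 = 5 each, +1 to first 0
Round 2: Cedarfen=10 Dunmere=25 Elkhorn=20 Fernhollow=10 Hollowpine=24 → close Hollowpine (overflow 14)
  24÷4 = 6 each, +1 to first 0
Round 3: Cedarfen=16 Dunmere=31 Elkhorn=26 Fernhollow=16 → close Dunmere (overflow 19)
  31÷3 = 10 each, +1 to first 1
Round 4: Cedarfen=27 Elkhorn=36 Fernhollow=26 → close Elkhorn (overflow 27)
  36÷2 = 18 each, +1 to first 0
Round 5: Cedarfen=45 Fernhollow=44 → close Cedarfen (overflow 38)
  45÷1 = 45 each, +1 to first 0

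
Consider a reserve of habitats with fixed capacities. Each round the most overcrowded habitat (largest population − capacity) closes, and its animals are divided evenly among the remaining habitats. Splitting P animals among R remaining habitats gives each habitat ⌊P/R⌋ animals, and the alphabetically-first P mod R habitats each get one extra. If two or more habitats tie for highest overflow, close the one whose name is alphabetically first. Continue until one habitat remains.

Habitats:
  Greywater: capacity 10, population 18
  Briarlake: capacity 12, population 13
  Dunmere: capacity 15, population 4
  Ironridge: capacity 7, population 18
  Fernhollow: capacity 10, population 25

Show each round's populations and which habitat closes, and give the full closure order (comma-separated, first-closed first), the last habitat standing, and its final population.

Round 1: Briarlake=13 Dunmere=4 Fernhollow=25 Greywater=18 Ironridge=18 → close Fernhollow (overflow 15)
  25÷4 = 6 each, +1 to first 1
Round 2: Briarlake=20 Dunmere=10 Greywater=24 Ironridge=24 → close Ironridge (overflow 17)
  24÷3 = 8 each, +1 to first 0
Round 3: Briarlake=28 Dunmere=18 Greywater=32 → close Greywater (overflow 22)
  32÷2 = 16 each, +1 to first 0
Round 4: Briarlake=44 Dunmere=34 → close Briarlake (overflow 32)
  44÷1 = 44 each, +1 to first 0

Closure order: Fernhollow, Ironridge, Greywater, Briarlake
Last habitat: Dunmere with 78 animals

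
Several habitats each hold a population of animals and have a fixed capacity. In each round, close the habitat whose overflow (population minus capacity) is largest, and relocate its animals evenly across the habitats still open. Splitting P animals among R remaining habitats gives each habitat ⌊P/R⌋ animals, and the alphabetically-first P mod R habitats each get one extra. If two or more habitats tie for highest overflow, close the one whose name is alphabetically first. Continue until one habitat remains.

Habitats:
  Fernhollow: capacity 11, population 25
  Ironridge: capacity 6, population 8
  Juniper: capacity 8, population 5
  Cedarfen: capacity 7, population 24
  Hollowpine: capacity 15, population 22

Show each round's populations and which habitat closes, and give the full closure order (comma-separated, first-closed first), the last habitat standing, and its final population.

Closure order: Cedarfen, Fernhollow, Hollowpine, Ironridge
Last habitat: Juniper with 84 animals

Round 1: Cedarfen=24 Fernhollow=25 Hollowpine=22 Ironridge=8 Juniper=5 → close Cedarfen (overflow 17)
  24÷4 = 6 each, +1 to first 0
Round 2: Fernhollow=31 Hollowpine=28 Ironridge=14 Juniper=11 → close Fernhollow (overflow 20)
  31÷3 = 10 each, +1 to first 1
Round 3: Hollowpine=39 Ironridge=24 Juniper=21 → close Hollowpine (overflow 24)
  39÷2 = 19 each, +1 to first 1
Round 4: Ironridge=44 Juniper=40 → close Ironridge (overflow 38)
  44÷1 = 44 each, +1 to first 0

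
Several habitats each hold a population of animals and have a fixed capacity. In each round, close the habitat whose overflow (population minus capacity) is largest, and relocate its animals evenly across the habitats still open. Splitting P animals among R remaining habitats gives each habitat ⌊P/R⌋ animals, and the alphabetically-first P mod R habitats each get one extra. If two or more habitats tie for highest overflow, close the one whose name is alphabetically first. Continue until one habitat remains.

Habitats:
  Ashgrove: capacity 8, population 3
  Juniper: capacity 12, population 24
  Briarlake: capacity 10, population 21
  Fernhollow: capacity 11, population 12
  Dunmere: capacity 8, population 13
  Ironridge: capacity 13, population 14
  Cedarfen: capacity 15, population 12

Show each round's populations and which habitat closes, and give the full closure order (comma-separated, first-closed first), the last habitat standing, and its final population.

Round 1: Ashgrove=3 Briarlake=21 Cedarfen=12 Dunmere=13 Fernhollow=12 Ironridge=14 Juniper=24 → close Juniper (overflow 12)
  24÷6 = 4 each, +1 to first 0
Round 2: Ashgrove=7 Briarlake=25 Cedarfen=16 Dunmere=17 Fernhollow=16 Ironridge=18 → close Briarlake (overflow 15)
  25÷5 = 5 each, +1 to first 0
Round 3: Ashgrove=12 Cedarfen=21 Dunmere=22 Fernhollow=21 Ironridge=23 → close Dunmere (overflow 14)
  22÷4 = 5 each, +1 to first 2
Round 4: Ashgrove=18 Cedarfen=27 Fernhollow=26 Ironridge=28 → close Fernhollow (overflow 15)
  26÷3 = 8 each, +1 to first 2
Round 5: Ashgrove=27 Cedarfen=36 Ironridge=36 → close Ironridge (overflow 23)
  36÷2 = 18 each, +1 to first 0
Round 6: Ashgrove=45 Cedarfen=54 → close Cedarfen (overflow 39)
  54÷1 = 54 each, +1 to first 0

Closure order: Juniper, Briarlake, Dunmere, Fernhollow, Ironridge, Cedarfen
Last habitat: Ashgrove with 99 animals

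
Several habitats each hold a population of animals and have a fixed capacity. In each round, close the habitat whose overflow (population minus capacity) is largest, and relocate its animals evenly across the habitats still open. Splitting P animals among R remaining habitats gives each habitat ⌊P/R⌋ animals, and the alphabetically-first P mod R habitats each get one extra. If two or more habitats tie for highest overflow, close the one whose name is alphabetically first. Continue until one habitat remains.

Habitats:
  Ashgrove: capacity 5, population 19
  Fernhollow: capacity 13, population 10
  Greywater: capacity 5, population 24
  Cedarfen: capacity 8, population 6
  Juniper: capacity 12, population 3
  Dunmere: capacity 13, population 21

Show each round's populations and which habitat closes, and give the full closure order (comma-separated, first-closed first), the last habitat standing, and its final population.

Round 1: Ashgrove=19 Cedarfen=6 Dunmere=21 Fernhollow=10 Greywater=24 Juniper=3 → close Greywater (overflow 19)
  24÷5 = 4 each, +1 to first 4
Round 2: Ashgrove=24 Cedarfen=11 Dunmere=26 Fernhollow=15 Juniper=7 → close Ashgrove (overflow 19)
  24÷4 = 6 each, +1 to first 0
Round 3: Cedarfen=17 Dunmere=32 Fernhollow=21 Juniper=13 → close Dunmere (overflow 19)
  32÷3 = 10 each, +1 to first 2
Round 4: Cedarfen=28 Fernhollow=32 Juniper=23 → close Cedarfen (overflow 20)
  28÷2 = 14 each, +1 to first 0
Round 5: Fernhollow=46 Juniper=37 → close Fernhollow (overflow 33)
  46÷1 = 46 each, +1 to first 0

Closure order: Greywater, Ashgrove, Dunmere, Cedarfen, Fernhollow
Last habitat: Juniper with 83 animals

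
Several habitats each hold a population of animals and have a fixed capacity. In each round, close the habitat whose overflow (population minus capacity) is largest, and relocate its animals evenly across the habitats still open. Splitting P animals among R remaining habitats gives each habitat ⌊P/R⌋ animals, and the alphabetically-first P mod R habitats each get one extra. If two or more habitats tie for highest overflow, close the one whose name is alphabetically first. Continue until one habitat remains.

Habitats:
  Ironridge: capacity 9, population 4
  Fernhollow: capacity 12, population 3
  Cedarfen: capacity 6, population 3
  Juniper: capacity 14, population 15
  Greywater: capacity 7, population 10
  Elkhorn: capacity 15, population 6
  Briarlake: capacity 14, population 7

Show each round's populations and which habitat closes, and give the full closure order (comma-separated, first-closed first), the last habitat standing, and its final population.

Closure order: Greywater, Juniper, Cedarfen, Briarlake, Ironridge, Elkhorn
Last habitat: Fernhollow with 48 animals

Round 1: Briarlake=7 Cedarfen=3 Elkhorn=6 Fernhollow=3 Greywater=10 Ironridge=4 Juniper=15 → close Greywater (overflow 3)
  10÷6 = 1 each, +1 to first 4
Round 2: Briarlake=9 Cedarfen=5 Elkhorn=8 Fernhollow=5 Ironridge=5 Juniper=16 → close Juniper (overflow 2)
  16÷5 = 3 each, +1 to first 1
Round 3: Briarlake=13 Cedarfen=8 Elkhorn=11 Fernhollow=8 Ironridge=8 → close Cedarfen (overflow 2)
  8÷4 = 2 each, +1 to first 0
Round 4: Briarlake=15 Elkhorn=13 Fernhollow=10 Ironridge=10 → close Briarlake (overflow 1)
  15÷3 = 5 each, +1 to first 0
Round 5: Elkhorn=18 Fernhollow=15 Ironridge=15 → close Ironridge (overflow 6)
  15÷2 = 7 each, +1 to first 1
Round 6: Elkhorn=26 Fernhollow=22 → close Elkhorn (overflow 11)
  26÷1 = 26 each, +1 to first 0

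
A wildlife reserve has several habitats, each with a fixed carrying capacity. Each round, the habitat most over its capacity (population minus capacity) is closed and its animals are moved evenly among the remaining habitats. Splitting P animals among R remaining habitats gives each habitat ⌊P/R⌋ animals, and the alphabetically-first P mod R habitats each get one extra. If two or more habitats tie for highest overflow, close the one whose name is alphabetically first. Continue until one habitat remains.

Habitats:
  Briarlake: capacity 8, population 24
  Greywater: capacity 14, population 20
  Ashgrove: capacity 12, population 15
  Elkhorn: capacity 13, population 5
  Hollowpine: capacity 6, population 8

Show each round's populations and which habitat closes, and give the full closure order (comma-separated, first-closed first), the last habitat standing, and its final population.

Closure order: Briarlake, Greywater, Ashgrove, Hollowpine
Last habitat: Elkhorn with 72 animals

Round 1: Ashgrove=15 Briarlake=24 Elkhorn=5 Greywater=20 Hollowpine=8 → close Briarlake (overflow 16)
  24÷4 = 6 each, +1 to first 0
Round 2: Ashgrove=21 Elkhorn=11 Greywater=26 Hollowpine=14 → close Greywater (overflow 12)
  26÷3 = 8 each, +1 to first 2
Round 3: Ashgrove=30 Elkhorn=20 Hollowpine=22 → close Ashgrove (overflow 18)
  30÷2 = 15 each, +1 to first 0
Round 4: Elkhorn=35 Hollowpine=37 → close Hollowpine (overflow 31)
  37÷1 = 37 each, +1 to first 0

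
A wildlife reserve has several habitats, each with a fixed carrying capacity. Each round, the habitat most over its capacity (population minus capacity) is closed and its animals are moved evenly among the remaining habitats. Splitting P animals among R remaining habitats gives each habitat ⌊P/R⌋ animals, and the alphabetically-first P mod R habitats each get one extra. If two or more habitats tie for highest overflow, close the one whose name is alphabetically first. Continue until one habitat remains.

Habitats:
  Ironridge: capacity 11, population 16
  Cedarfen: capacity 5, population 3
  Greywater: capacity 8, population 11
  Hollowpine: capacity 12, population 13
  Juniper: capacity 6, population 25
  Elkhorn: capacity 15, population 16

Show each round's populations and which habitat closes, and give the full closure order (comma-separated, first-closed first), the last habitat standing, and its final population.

Closure order: Juniper, Ironridge, Greywater, Elkhorn, Hollowpine
Last habitat: Cedarfen with 84 animals

Round 1: Cedarfen=3 Elkhorn=16 Greywater=11 Hollowpine=13 Ironridge=16 Juniper=25 → close Juniper (overflow 19)
  25÷5 = 5 each, +1 to first 0
Round 2: Cedarfen=8 Elkhorn=21 Greywater=16 Hollowpine=18 Ironridge=21 → close Ironridge (overflow 10)
  21÷4 = 5 each, +1 to first 1
Round 3: Cedarfen=14 Elkhorn=26 Greywater=21 Hollowpine=23 → close Greywater (overflow 13)
  21÷3 = 7 each, +1 to first 0
Round 4: Cedarfen=21 Elkhorn=33 Hollowpine=30 → close Elkhorn (overflow 18)
  33÷2 = 16 each, +1 to first 1
Round 5: Cedarfen=38 Hollowpine=46 → close Hollowpine (overflow 34)
  46÷1 = 46 each, +1 to first 0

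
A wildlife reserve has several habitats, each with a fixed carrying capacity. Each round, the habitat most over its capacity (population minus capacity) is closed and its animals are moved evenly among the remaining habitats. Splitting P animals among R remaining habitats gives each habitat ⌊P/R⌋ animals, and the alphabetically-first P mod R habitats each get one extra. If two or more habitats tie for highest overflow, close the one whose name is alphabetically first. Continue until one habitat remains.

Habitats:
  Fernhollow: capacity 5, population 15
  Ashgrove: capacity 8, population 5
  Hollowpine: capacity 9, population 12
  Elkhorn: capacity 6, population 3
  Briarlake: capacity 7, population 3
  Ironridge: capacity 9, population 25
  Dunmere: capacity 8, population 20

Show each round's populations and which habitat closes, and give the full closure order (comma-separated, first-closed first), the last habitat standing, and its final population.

Closure order: Ironridge, Dunmere, Fernhollow, Hollowpine, Ashgrove, Briarlake
Last habitat: Elkhorn with 83 animals

Round 1: Ashgrove=5 Briarlake=3 Dunmere=20 Elkhorn=3 Fernhollow=15 Hollowpine=12 Ironridge=25 → close Ironridge (overflow 16)
  25÷6 = 4 each, +1 to first 1
Round 2: Ashgrove=10 Briarlake=7 Dunmere=24 Elkhorn=7 Fernhollow=19 Hollowpine=16 → close Dunmere (overflow 16)
  24÷5 = 4 each, +1 to first 4
Round 3: Ashgrove=15 Briarlake=12 Elkhorn=12 Fernhollow=24 Hollowpine=20 → close Fernhollow (overflow 19)
  24÷4 = 6 each, +1 to first 0
Round 4: Ashgrove=21 Briarlake=18 Elkhorn=18 Hollowpine=26 → close Hollowpine (overflow 17)
  26÷3 = 8 each, +1 to first 2
Round 5: Ashgrove=30 Briarlake=27 Elkhorn=26 → close Ashgrove (overflow 22)
  30÷2 = 15 each, +1 to first 0
Round 6: Briarlake=42 Elkhorn=41 → close Briarlake (overflow 35)
  42÷1 = 42 each, +1 to first 0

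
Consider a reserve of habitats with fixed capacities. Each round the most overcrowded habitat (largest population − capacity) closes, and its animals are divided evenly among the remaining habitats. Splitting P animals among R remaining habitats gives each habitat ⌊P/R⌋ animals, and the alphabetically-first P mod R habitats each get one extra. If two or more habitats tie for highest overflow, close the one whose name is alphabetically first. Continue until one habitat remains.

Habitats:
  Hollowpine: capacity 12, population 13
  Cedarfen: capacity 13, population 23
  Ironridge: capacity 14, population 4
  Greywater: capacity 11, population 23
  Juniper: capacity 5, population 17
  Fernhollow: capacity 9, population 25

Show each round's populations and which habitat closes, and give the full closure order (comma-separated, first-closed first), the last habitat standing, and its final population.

Round 1: Cedarfen=23 Fernhollow=25 Greywater=23 Hollowpine=13 Ironridge=4 Juniper=17 → close Fernhollow (overflow 16)
  25÷5 = 5 each, +1 to first 0
Round 2: Cedarfen=28 Greywater=28 Hollowpine=18 Ironridge=9 Juniper=22 → close Greywater (overflow 17)
  28÷4 = 7 each, +1 to first 0
Round 3: Cedarfen=35 Hollowpine=25 Ironridge=16 Juniper=29 → close Juniper (overflow 24)
  29÷3 = 9 each, +1 to first 2
Round 4: Cedarfen=45 Hollowpine=35 Ironridge=25 → close Cedarfen (overflow 32)
  45÷2 = 22 each, +1 to first 1
Round 5: Hollowpine=58 Ironridge=47 → close Hollowpine (overflow 46)
  58÷1 = 58 each, +1 to first 0

Closure order: Fernhollow, Greywater, Juniper, Cedarfen, Hollowpine
Last habitat: Ironridge with 105 animals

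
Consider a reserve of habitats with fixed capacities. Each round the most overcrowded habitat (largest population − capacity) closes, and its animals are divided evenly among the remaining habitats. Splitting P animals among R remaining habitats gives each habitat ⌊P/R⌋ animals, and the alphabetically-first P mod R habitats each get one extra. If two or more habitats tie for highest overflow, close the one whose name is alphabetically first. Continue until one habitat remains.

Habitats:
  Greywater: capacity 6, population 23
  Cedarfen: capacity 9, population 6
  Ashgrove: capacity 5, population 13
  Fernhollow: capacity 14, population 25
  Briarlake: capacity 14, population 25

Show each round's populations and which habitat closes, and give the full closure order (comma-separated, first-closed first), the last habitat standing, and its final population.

Closure order: Greywater, Briarlake, Fernhollow, Ashgrove
Last habitat: Cedarfen with 92 animals

Round 1: Ashgrove=13 Briarlake=25 Cedarfen=6 Fernhollow=25 Greywater=23 → close Greywater (overflow 17)
  23÷4 = 5 each, +1 to first 3
Round 2: Ashgrove=19 Briarlake=31 Cedarfen=12 Fernhollow=30 → close Briarlake (overflow 17)
  31÷3 = 10 each, +1 to first 1
Round 3: Ashgrove=30 Cedarfen=22 Fernhollow=40 → close Fernhollow (overflow 26)
  40÷2 = 20 each, +1 to first 0
Round 4: Ashgrove=50 Cedarfen=42 → close Ashgrove (overflow 45)
  50÷1 = 50 each, +1 to first 0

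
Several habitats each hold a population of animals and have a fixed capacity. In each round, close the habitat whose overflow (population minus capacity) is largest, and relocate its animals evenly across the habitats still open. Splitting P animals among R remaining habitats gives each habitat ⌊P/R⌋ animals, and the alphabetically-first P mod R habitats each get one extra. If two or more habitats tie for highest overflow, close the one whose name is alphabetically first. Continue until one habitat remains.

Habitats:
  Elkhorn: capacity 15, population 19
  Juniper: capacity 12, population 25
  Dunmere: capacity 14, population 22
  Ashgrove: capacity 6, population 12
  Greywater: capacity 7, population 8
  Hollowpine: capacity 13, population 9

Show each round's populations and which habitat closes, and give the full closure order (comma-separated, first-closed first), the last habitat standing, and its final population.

Closure order: Juniper, Dunmere, Ashgrove, Elkhorn, Greywater
Last habitat: Hollowpine with 95 animals

Round 1: Ashgrove=12 Dunmere=22 Elkhorn=19 Greywater=8 Hollowpine=9 Juniper=25 → close Juniper (overflow 13)
  25÷5 = 5 each, +1 to first 0
Round 2: Ashgrove=17 Dunmere=27 Elkhorn=24 Greywater=13 Hollowpine=14 → close Dunmere (overflow 13)
  27÷4 = 6 each, +1 to first 3
Round 3: Ashgrove=24 Elkhorn=31 Greywater=20 Hollowpine=20 → close Ashgrove (overflow 18)
  24÷3 = 8 each, +1 to first 0
Round 4: Elkhorn=39 Greywater=28 Hollowpine=28 → close Elkhorn (overflow 24)
  39÷2 = 19 each, +1 to first 1
Round 5: Greywater=48 Hollowpine=47 → close Greywater (overflow 41)
  48÷1 = 48 each, +1 to first 0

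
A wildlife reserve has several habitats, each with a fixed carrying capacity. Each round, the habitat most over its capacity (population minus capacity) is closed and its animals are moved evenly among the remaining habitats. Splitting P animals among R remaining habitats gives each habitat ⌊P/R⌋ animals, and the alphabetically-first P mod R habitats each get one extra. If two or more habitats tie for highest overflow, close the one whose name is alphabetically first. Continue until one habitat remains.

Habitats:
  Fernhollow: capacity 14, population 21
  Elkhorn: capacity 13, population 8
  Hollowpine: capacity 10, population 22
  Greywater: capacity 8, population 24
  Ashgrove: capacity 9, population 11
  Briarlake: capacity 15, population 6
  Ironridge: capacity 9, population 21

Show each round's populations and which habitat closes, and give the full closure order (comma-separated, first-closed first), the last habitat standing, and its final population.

Closure order: Greywater, Hollowpine, Ironridge, Fernhollow, Ashgrove, Elkhorn
Last habitat: Briarlake with 113 animals

Round 1: Ashgrove=11 Briarlake=6 Elkhorn=8 Fernhollow=21 Greywater=24 Hollowpine=22 Ironridge=21 → close Greywater (overflow 16)
  24÷6 = 4 each, +1 to first 0
Round 2: Ashgrove=15 Briarlake=10 Elkhorn=12 Fernhollow=25 Hollowpine=26 Ironridge=25 → close Hollowpine (overflow 16)
  26÷5 = 5 each, +1 to first 1
Round 3: Ashgrove=21 Briarlake=15 Elkhorn=17 Fernhollow=30 Ironridge=30 → close Ironridge (overflow 21)
  30÷4 = 7 each, +1 to first 2
Round 4: Ashgrove=29 Briarlake=23 Elkhorn=24 Fernhollow=37 → close Fernhollow (overflow 23)
  37÷3 = 12 each, +1 to first 1
Round 5: Ashgrove=42 Briarlake=35 Elkhorn=36 → close Ashgrove (overflow 33)
  42÷2 = 21 each, +1 to first 0
Round 6: Briarlake=56 Elkhorn=57 → close Elkhorn (overflow 44)
  57÷1 = 57 each, +1 to first 0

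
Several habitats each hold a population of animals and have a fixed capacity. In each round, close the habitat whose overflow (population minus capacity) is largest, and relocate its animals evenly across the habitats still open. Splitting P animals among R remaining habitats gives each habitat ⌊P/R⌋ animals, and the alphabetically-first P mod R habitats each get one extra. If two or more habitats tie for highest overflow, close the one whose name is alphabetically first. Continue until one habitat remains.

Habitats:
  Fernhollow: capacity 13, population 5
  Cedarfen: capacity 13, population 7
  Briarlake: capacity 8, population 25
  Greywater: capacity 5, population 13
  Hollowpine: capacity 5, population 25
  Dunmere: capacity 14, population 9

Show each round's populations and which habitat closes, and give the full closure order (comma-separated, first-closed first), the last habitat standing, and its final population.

Round 1: Briarlake=25 Cedarfen=7 Dunmere=9 Fernhollow=5 Greywater=13 Hollowpine=25 → close Hollowpine (overflow 20)
  25÷5 = 5 each, +1 to first 0
Round 2: Briarlake=30 Cedarfen=12 Dunmere=14 Fernhollow=10 Greywater=18 → close Briarlake (overflow 22)
  30÷4 = 7 each, +1 to first 2
Round 3: Cedarfen=20 Dunmere=22 Fernhollow=17 Greywater=25 → close Greywater (overflow 20)
  25÷3 = 8 each, +1 to first 1
Round 4: Cedarfen=29 Dunmere=30 Fernhollow=25 → close Cedarfen (overflow 16)
  29÷2 = 14 each, +1 to first 1
Round 5: Dunmere=45 Fernhollow=39 → close Dunmere (overflow 31)
  45÷1 = 45 each, +1 to first 0

Closure order: Hollowpine, Briarlake, Greywater, Cedarfen, Dunmere
Last habitat: Fernhollow with 84 animals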